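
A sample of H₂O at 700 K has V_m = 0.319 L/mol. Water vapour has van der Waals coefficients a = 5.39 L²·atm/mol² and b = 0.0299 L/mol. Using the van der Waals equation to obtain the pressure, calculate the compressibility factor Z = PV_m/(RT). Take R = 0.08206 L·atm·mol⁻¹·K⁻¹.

Z ≈ 0.8093

P = RT/(V_m − b) − a/V_m² = (0.08206)(700)/(0.319 − 0.0299) − 5.39/(0.319)²
  = 57.442/0.28910 − 52.967 = 198.69 − 52.967 = 145.72 atm
Z = PV_m/(RT) = (145.72)(0.319)/((0.08206)(700)) = 46.485/57.442 = 0.8093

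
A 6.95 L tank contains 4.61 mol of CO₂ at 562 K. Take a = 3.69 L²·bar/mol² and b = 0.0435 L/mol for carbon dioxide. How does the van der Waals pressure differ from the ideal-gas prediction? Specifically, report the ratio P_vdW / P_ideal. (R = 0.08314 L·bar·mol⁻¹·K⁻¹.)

P_vdW / P_ideal ≈ 0.9773

Ideal: P_ideal = nRT/V = (4.61)(0.08314)(562)/6.95 = 30.9929 bar
vdW: P = nRT/(V − nb) − a n²/V² = 215.401/6.74947 − 78.4202/48.3025 = 31.9138 − 1.62352 = 30.2903 bar
Ratio = 30.2903/30.9929 = 0.9773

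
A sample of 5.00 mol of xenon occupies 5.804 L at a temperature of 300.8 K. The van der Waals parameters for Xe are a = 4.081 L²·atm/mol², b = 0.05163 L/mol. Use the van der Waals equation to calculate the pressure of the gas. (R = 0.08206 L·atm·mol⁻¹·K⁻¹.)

P ≈ 19.23 atm

P = nRT/(V − nb) − a n²/V²
nRT/(V − nb) = (5.00)(0.08206)(300.8)/(5.804 − 5.00×0.05163) = 123.42/5.5459 = 22.254 atm
a n²/V² = (4.081)(5.00)²/(5.804)² = 3.0287 atm
P = 22.254 − 3.0287 = 19.23 atm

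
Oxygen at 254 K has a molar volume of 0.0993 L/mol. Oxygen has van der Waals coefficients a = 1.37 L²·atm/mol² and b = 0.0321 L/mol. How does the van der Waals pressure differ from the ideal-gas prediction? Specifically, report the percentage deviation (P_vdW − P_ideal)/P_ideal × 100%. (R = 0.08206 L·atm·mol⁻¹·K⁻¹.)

Ideal: P_ideal = RT/V_m = (0.08206)(254)/0.0993 = 209.902 atm
vdW: P = RT/(V_m − b) − a/V_m² = 20.8432/0.0672000 − 1.37/0.00986049 = 310.167 − 138.938 = 171.229 atm
% deviation = (171.229 − 209.902)/209.902 × 100% = -18.42%

-18.42 %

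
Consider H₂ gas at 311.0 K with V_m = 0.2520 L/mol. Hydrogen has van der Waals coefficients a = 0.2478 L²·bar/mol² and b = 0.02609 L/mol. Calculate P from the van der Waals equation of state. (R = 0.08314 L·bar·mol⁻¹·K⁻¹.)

P = RT/(V_m − b) − a/V_m²
RT/(V_m − b) = (0.08314)(311.0)/(0.2520 − 0.02609) = 25.857/0.22591 = 114.46 bar
a/V_m² = 0.2478/(0.2520)² = 3.9021 bar
P = 114.46 − 3.9021 = 110.6 bar

P ≈ 110.6 bar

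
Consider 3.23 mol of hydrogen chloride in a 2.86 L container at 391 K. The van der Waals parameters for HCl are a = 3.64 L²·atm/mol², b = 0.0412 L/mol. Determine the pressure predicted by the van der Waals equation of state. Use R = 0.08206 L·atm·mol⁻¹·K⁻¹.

P = nRT/(V − nb) − a n²/V²
nRT/(V − nb) = (3.23)(0.08206)(391)/(2.86 − 3.23×0.0412) = 103.64/2.7269 = 38.007 atm
a n²/V² = (3.64)(3.23)²/(2.86)² = 4.6427 atm
P = 38.007 − 4.6427 = 33.36 atm

P ≈ 33.36 atm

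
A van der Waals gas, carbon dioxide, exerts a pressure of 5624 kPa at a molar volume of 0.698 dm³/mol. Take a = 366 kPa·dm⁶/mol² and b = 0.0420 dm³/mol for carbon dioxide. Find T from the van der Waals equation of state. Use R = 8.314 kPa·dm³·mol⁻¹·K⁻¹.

T = (P + a/V_m²)(V_m − b)/R
P + a/V_m² = 5624 + 366/(0.698)² = 6375.2 kPa
V_m − b = 0.698 − 0.0420 = 0.65600 dm³/mol
T = (6375.2)(0.65600)/8.314 = 503.0 K

T ≈ 503.0 K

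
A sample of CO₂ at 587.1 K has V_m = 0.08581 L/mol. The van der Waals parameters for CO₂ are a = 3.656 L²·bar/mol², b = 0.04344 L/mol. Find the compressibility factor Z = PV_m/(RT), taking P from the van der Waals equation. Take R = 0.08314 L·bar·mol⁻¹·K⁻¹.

P = RT/(V_m − b) − a/V_m² = (0.08314)(587.1)/(0.08581 − 0.04344) − 3.656/(0.08581)²
  = 48.811/0.042370 − 496.51 = 1152.0 − 496.51 = 655.5 bar
Z = PV_m/(RT) = (655.5)(0.08581)/((0.08314)(587.1)) = 56.248/48.811 = 1.152

Z ≈ 1.152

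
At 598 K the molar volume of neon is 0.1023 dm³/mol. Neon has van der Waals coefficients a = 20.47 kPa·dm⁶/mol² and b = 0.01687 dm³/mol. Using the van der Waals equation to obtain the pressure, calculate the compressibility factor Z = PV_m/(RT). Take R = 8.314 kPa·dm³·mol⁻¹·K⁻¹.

Z ≈ 1.157

P = RT/(V_m − b) − a/V_m² = (8.314)(598)/(0.1023 − 0.01687) − 20.47/(0.1023)²
  = 4971.8/0.085430 − 1956.0 = 58197 − 1956.0 = 56241 kPa
Z = PV_m/(RT) = (56241)(0.1023)/((8.314)(598)) = 5753.5/4971.8 = 1.157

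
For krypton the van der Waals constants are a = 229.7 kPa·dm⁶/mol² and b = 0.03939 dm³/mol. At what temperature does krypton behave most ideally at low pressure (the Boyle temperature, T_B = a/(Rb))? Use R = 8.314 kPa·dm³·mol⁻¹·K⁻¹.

For a van der Waals gas the second virial coefficient B₂ = b − a/(RT) vanishes at T_B = a/(Rb).
T_B = 229.7/(8.314×0.03939) = 229.7/0.32749 = 701.4 K

T_B ≈ 701.4 K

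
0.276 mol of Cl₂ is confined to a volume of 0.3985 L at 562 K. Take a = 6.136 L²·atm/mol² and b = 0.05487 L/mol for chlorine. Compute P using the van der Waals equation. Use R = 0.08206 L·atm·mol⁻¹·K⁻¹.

P ≈ 30.26 atm

P = nRT/(V − nb) − a n²/V²
nRT/(V − nb) = (0.276)(0.08206)(562)/(0.3985 − 0.276×0.05487) = 12.728/0.38336 = 33.201 atm
a n²/V² = (6.136)(0.276)²/(0.3985)² = 2.9434 atm
P = 33.201 − 2.9434 = 30.26 atm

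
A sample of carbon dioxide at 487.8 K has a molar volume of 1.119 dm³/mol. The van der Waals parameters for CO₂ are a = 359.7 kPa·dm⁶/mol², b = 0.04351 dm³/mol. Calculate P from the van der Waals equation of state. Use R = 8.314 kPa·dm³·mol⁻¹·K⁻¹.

P = RT/(V_m − b) − a/V_m²
RT/(V_m − b) = (8.314)(487.8)/(1.119 − 0.04351) = 4055.6/1.0755 = 3770.9 kPa
a/V_m² = 359.7/(1.119)² = 287.26 kPa
P = 3770.9 − 287.26 = 3484 kPa

P ≈ 3484 kPa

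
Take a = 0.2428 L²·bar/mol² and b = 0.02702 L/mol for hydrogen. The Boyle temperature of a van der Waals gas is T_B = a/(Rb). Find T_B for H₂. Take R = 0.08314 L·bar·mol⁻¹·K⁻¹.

T_B ≈ 108.1 K

For a van der Waals gas the second virial coefficient B₂ = b − a/(RT) vanishes at T_B = a/(Rb).
T_B = 0.2428/(0.08314×0.02702) = 0.2428/0.0022464 = 108.1 K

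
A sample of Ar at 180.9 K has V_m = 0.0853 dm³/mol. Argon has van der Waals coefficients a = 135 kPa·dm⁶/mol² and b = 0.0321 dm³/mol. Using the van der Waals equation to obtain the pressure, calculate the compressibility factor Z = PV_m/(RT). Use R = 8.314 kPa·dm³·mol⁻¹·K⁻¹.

P = RT/(V_m − b) − a/V_m² = (8.314)(180.9)/(0.0853 − 0.0321) − 135/(0.0853)²
  = 1504.0/0.053200 − 18554 = 28271 − 18554 = 9717 kPa
Z = PV_m/(RT) = (9717)(0.0853)/((8.314)(180.9)) = 828.86/1504.0 = 0.5511

Z ≈ 0.5511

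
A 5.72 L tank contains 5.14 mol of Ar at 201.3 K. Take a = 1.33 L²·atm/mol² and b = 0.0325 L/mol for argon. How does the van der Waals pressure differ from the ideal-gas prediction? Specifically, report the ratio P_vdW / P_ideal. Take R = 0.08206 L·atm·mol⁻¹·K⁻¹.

Ideal: P_ideal = nRT/V = (5.14)(0.08206)(201.3)/5.72 = 14.8437 atm
vdW: P = nRT/(V − nb) − a n²/V² = 84.9060/5.55295 − 35.1381/32.7184 = 15.2903 − 1.07396 = 14.2163 atm
Ratio = 14.2163/14.8437 = 0.9577

P_vdW / P_ideal ≈ 0.9577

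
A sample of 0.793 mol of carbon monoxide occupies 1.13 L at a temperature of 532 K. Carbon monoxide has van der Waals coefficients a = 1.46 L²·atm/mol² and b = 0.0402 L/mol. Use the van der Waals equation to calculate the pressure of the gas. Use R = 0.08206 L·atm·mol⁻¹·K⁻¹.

P = nRT/(V − nb) − a n²/V²
nRT/(V − nb) = (0.793)(0.08206)(532)/(1.13 − 0.793×0.0402) = 34.619/1.0981 = 31.526 atm
a n²/V² = (1.46)(0.793)²/(1.13)² = 0.71902 atm
P = 31.526 − 0.71902 = 30.81 atm

P ≈ 30.81 atm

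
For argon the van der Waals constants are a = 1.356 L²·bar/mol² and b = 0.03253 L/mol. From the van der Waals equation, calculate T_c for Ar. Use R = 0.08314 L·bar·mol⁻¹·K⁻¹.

For a van der Waals gas, T_c = 8a/(27Rb).
T_c = 8×1.356/(27×0.08314×0.03253) = 10.848/0.073023 = 148.6 K

T_c ≈ 148.6 K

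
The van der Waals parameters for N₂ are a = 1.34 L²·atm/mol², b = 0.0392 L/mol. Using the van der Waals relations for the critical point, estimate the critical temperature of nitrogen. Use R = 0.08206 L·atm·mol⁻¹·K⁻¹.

T_c ≈ 123.4 K

For a van der Waals gas, T_c = 8a/(27Rb).
T_c = 8×1.34/(27×0.08206×0.0392) = 10.720/0.086852 = 123.4 K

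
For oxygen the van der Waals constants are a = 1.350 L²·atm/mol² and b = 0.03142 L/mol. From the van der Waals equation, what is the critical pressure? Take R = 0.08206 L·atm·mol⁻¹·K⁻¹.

P_c ≈ 50.65 atm

For a van der Waals gas, P_c = a/(27b²).
P_c = 1.350/(27×(0.03142)²) = 1.350/0.026655 = 50.65 atm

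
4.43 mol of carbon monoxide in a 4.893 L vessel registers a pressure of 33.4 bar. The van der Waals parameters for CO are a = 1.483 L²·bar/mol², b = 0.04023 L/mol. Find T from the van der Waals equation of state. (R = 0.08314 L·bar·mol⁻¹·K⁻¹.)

T = (P + a n²/V²)(V − nb)/(nR)
P + a n²/V² = 33.4 + (1.483)(4.43)²/(4.893)² = 34.616 bar
V − nb = 4.893 − (4.43)(0.04023) = 4.7148 L
T = (34.616)(4.7148)/((4.43)(0.08314)) = 443.1 K

T ≈ 443.1 K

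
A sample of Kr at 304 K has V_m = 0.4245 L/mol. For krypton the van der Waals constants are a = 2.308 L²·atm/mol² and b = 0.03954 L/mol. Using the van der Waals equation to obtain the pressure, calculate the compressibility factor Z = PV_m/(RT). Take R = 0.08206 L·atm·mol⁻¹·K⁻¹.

P = RT/(V_m − b) − a/V_m² = (0.08206)(304)/(0.4245 − 0.03954) − 2.308/(0.4245)²
  = 24.946/0.38496 − 12.808 = 64.802 − 12.808 = 51.994 atm
Z = PV_m/(RT) = (51.994)(0.4245)/((0.08206)(304)) = 22.071/24.946 = 0.8848

Z ≈ 0.8848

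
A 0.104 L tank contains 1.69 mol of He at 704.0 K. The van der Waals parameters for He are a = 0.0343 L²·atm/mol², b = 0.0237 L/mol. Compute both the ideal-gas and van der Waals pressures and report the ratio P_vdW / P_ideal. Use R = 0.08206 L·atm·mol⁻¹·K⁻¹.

P_vdW / P_ideal ≈ 1.617

Ideal: P_ideal = nRT/V = (1.69)(0.08206)(704.0)/0.104 = 938.766 atm
vdW: P = nRT/(V − nb) − a n²/V² = 97.6317/0.0639470 − 0.0979642/0.0108160 = 1526.76 − 9.05734 = 1517.70 atm
Ratio = 1517.70/938.766 = 1.617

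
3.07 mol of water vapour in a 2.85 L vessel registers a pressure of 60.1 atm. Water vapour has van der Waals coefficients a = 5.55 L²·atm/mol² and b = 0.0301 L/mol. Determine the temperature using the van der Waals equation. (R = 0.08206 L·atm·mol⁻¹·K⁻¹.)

T ≈ 728.4 K

T = (P + a n²/V²)(V − nb)/(nR)
P + a n²/V² = 60.1 + (5.55)(3.07)²/(2.85)² = 66.540 atm
V − nb = 2.85 − (3.07)(0.0301) = 2.7576 L
T = (66.540)(2.7576)/((3.07)(0.08206)) = 728.4 K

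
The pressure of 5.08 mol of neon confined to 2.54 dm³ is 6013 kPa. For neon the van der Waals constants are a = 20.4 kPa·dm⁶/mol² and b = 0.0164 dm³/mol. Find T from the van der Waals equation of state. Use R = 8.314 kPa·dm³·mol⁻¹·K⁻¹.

T ≈ 354.5 K

T = (P + a n²/V²)(V − nb)/(nR)
P + a n²/V² = 6013 + (20.4)(5.08)²/(2.54)² = 6094.6 kPa
V − nb = 2.54 − (5.08)(0.0164) = 2.4567 dm³
T = (6094.6)(2.4567)/((5.08)(8.314)) = 354.5 K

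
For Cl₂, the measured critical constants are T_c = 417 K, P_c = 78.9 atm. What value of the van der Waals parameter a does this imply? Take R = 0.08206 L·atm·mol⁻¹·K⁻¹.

From T_c = 8a/(27Rb) and P_c = a/(27b²): a = 27 R² T_c²/(64 P_c).
a = 27×(0.08206)²×(417)²/(64×78.9) = 31615/5049.6 = 6.261 L²·atm/mol²

a ≈ 6.261 L²·atm/mol²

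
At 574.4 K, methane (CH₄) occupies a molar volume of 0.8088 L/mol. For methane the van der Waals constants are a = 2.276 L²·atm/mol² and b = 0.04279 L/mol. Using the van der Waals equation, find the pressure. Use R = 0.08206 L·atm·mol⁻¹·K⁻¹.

P = RT/(V_m − b) − a/V_m²
RT/(V_m − b) = (0.08206)(574.4)/(0.8088 − 0.04279) = 47.135/0.76601 = 61.533 atm
a/V_m² = 2.276/(0.8088)² = 3.4793 atm
P = 61.533 − 3.4793 = 58.05 atm

P ≈ 58.05 atm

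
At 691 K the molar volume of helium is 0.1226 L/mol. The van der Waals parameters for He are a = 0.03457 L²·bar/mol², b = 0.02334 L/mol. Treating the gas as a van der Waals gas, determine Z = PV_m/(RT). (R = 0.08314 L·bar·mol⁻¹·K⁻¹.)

Z ≈ 1.230

P = RT/(V_m − b) − a/V_m² = (0.08314)(691)/(0.1226 − 0.02334) − 0.03457/(0.1226)²
  = 57.450/0.099260 − 2.3000 = 578.78 − 2.3000 = 576.48 bar
Z = PV_m/(RT) = (576.48)(0.1226)/((0.08314)(691)) = 70.676/57.450 = 1.230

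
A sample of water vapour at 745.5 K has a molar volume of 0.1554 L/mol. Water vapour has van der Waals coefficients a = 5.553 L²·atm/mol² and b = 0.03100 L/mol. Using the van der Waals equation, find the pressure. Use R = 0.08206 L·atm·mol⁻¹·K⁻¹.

P = RT/(V_m − b) − a/V_m²
RT/(V_m − b) = (0.08206)(745.5)/(0.1554 − 0.03100) = 61.176/0.12440 = 491.77 atm
a/V_m² = 5.553/(0.1554)² = 229.95 atm
P = 491.77 − 229.95 = 261.8 atm

P ≈ 261.8 atm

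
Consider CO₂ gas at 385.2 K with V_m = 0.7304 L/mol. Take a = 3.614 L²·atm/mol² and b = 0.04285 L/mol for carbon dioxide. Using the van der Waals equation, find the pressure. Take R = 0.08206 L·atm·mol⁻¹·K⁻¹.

P ≈ 39.20 atm

P = RT/(V_m − b) − a/V_m²
RT/(V_m − b) = (0.08206)(385.2)/(0.7304 − 0.04285) = 31.610/0.68755 = 45.975 atm
a/V_m² = 3.614/(0.7304)² = 6.7743 atm
P = 45.975 − 6.7743 = 39.20 atm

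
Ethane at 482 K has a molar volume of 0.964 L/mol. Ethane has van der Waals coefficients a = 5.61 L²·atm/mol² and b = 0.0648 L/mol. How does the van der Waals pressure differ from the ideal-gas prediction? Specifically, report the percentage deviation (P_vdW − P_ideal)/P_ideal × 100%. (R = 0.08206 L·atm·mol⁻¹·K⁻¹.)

Ideal: P_ideal = RT/V_m = (0.08206)(482)/0.964 = 41.0300 atm
vdW: P = RT/(V_m − b) − a/V_m² = 39.5529/0.899200 − 5.61/0.929296 = 43.9868 − 6.03683 = 37.9500 atm
% deviation = (37.9500 − 41.0300)/41.0300 × 100% = -7.51%

-7.51 %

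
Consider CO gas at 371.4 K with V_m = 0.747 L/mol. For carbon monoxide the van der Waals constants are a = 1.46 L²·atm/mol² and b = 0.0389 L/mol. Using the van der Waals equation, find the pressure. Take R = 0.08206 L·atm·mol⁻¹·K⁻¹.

P ≈ 40.42 atm

P = RT/(V_m − b) − a/V_m²
RT/(V_m − b) = (0.08206)(371.4)/(0.747 − 0.0389) = 30.477/0.70810 = 43.041 atm
a/V_m² = 1.46/(0.747)² = 2.6164 atm
P = 43.041 − 2.6164 = 40.42 atm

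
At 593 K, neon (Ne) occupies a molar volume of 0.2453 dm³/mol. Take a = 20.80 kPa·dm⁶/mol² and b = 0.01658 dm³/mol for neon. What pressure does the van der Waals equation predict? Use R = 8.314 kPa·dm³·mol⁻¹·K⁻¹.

P = RT/(V_m − b) − a/V_m²
RT/(V_m − b) = (8.314)(593)/(0.2453 − 0.01658) = 4930.2/0.22872 = 21556 kPa
a/V_m² = 20.80/(0.2453)² = 345.68 kPa
P = 21556 − 345.68 = 21210 kPa

P ≈ 21210 kPa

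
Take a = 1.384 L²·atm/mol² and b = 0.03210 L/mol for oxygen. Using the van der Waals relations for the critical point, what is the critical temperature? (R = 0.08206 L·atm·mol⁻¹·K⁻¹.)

T_c ≈ 155.7 K

For a van der Waals gas, T_c = 8a/(27Rb).
T_c = 8×1.384/(27×0.08206×0.03210) = 11.072/0.071121 = 155.7 K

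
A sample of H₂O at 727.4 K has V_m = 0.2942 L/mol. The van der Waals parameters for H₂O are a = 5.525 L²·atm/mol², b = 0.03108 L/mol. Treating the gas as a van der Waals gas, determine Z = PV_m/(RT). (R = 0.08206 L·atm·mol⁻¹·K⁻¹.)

P = RT/(V_m − b) − a/V_m² = (0.08206)(727.4)/(0.2942 − 0.03108) − 5.525/(0.2942)²
  = 59.690/0.26312 − 63.833 = 226.85 − 63.833 = 163.02 atm
Z = PV_m/(RT) = (163.02)(0.2942)/((0.08206)(727.4)) = 47.960/59.690 = 0.8035

Z ≈ 0.8035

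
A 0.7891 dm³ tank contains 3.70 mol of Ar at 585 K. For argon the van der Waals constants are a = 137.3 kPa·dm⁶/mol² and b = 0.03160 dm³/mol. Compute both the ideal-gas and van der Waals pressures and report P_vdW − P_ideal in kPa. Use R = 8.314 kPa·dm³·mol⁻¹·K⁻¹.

Ideal: P_ideal = nRT/V = (3.70)(8.314)(585)/0.7891 = 22805.3 kPa
vdW: P = nRT/(V − nb) − a n²/V² = 17995.7/0.672180 − 1879.64/0.622679 = 26772.1 − 3018.63 = 23753.5 kPa
ΔP = 23753.5 − 22805.3 = 948 kPa

ΔP ≈ 948 kPa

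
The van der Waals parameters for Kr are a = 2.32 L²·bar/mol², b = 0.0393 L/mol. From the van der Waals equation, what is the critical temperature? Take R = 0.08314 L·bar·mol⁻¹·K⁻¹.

T_c ≈ 210.4 K

For a van der Waals gas, T_c = 8a/(27Rb).
T_c = 8×2.32/(27×0.08314×0.0393) = 18.560/0.088220 = 210.4 K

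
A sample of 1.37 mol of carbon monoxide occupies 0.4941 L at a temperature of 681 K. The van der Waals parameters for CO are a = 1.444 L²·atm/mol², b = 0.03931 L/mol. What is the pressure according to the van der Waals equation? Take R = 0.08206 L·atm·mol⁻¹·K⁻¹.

P ≈ 162.8 atm

P = nRT/(V − nb) − a n²/V²
nRT/(V − nb) = (1.37)(0.08206)(681)/(0.4941 − 1.37×0.03931) = 76.560/0.44025 = 173.90 atm
a n²/V² = (1.444)(1.37)²/(0.4941)² = 11.101 atm
P = 173.90 − 11.101 = 162.8 atm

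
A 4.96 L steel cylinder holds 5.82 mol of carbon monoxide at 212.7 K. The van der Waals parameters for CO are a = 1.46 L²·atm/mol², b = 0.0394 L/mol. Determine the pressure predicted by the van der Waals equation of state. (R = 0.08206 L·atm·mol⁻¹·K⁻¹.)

P ≈ 19.46 atm

P = nRT/(V − nb) − a n²/V²
nRT/(V − nb) = (5.82)(0.08206)(212.7)/(4.96 − 5.82×0.0394) = 101.58/4.7307 = 21.473 atm
a n²/V² = (1.46)(5.82)²/(4.96)² = 2.0102 atm
P = 21.473 − 2.0102 = 19.46 atm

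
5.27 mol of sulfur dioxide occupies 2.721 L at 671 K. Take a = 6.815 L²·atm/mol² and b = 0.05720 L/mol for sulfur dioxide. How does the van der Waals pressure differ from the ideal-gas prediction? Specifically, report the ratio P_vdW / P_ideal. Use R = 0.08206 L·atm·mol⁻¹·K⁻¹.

P_vdW / P_ideal ≈ 0.8849

Ideal: P_ideal = nRT/V = (5.27)(0.08206)(671)/2.721 = 106.644 atm
vdW: P = nRT/(V − nb) − a n²/V² = 290.178/2.41956 − 189.272/7.40384 = 119.930 − 25.5640 = 94.366 atm
Ratio = 94.366/106.644 = 0.8849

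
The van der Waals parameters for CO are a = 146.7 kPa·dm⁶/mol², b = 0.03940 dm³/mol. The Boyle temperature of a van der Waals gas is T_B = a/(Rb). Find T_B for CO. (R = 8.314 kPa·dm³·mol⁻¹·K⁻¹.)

T_B ≈ 447.8 K

For a van der Waals gas the second virial coefficient B₂ = b − a/(RT) vanishes at T_B = a/(Rb).
T_B = 146.7/(8.314×0.03940) = 146.7/0.32757 = 447.8 K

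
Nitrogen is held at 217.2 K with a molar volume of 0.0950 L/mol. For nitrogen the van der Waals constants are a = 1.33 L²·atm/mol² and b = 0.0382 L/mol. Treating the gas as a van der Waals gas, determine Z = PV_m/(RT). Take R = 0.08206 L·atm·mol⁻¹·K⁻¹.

P = RT/(V_m − b) − a/V_m² = (0.08206)(217.2)/(0.0950 − 0.0382) − 1.33/(0.0950)²
  = 17.823/0.056800 − 147.37 = 313.79 − 147.37 = 166.42 atm
Z = PV_m/(RT) = (166.42)(0.0950)/((0.08206)(217.2)) = 15.810/17.823 = 0.8871

Z ≈ 0.8871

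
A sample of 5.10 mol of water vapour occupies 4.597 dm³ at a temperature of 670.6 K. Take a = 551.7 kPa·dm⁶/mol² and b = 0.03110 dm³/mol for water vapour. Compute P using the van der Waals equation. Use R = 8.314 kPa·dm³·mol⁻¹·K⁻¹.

P ≈ 5727 kPa

P = nRT/(V − nb) − a n²/V²
nRT/(V − nb) = (5.10)(8.314)(670.6)/(4.597 − 5.10×0.03110) = 28434/4.4384 = 6406.4 kPa
a n²/V² = (551.7)(5.10)²/(4.597)² = 679.04 kPa
P = 6406.4 − 679.04 = 5727 kPa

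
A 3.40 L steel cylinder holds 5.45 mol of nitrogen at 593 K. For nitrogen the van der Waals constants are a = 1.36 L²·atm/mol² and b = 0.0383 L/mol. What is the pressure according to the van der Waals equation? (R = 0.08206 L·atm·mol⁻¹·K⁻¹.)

P = nRT/(V − nb) − a n²/V²
nRT/(V − nb) = (5.45)(0.08206)(593)/(3.40 − 5.45×0.0383) = 265.21/3.1913 = 83.104 atm
a n²/V² = (1.36)(5.45)²/(3.40)² = 3.4944 atm
P = 83.104 − 3.4944 = 79.61 atm

P ≈ 79.61 atm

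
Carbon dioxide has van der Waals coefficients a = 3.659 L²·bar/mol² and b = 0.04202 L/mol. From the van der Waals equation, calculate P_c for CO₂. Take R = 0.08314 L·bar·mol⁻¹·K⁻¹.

P_c ≈ 76.75 bar

For a van der Waals gas, P_c = a/(27b²).
P_c = 3.659/(27×(0.04202)²) = 3.659/0.047673 = 76.75 bar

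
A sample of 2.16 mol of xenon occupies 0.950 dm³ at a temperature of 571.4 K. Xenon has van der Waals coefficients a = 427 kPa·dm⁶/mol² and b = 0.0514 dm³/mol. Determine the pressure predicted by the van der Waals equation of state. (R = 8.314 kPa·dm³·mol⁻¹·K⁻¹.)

P = nRT/(V − nb) − a n²/V²
nRT/(V − nb) = (2.16)(8.314)(571.4)/(0.950 − 2.16×0.0514) = 10261/0.83898 = 12230 kPa
a n²/V² = (427)(2.16)²/(0.950)² = 2207.4 kPa
P = 12230 − 2207.4 = 10023 kPa

P ≈ 10023 kPa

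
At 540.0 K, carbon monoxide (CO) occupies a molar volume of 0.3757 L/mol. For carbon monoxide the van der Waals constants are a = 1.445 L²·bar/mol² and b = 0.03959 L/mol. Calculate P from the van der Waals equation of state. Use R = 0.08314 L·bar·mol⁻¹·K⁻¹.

P = RT/(V_m − b) − a/V_m²
RT/(V_m − b) = (0.08314)(540.0)/(0.3757 − 0.03959) = 44.896/0.33611 = 133.58 bar
a/V_m² = 1.445/(0.3757)² = 10.237 bar
P = 133.58 − 10.237 = 123.3 bar

P ≈ 123.3 bar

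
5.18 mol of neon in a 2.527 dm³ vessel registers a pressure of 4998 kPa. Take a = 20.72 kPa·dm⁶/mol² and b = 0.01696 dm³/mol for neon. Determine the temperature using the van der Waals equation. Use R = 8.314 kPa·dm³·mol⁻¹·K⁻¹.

T ≈ 288.0 K

T = (P + a n²/V²)(V − nb)/(nR)
P + a n²/V² = 4998 + (20.72)(5.18)²/(2.527)² = 5085.1 kPa
V − nb = 2.527 − (5.18)(0.01696) = 2.4391 dm³
T = (5085.1)(2.4391)/((5.18)(8.314)) = 288.0 K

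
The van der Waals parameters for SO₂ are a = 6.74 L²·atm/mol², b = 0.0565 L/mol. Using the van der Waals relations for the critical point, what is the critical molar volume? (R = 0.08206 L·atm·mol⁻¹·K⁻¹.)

V_m,c ≈ 0.1695 L/mol

For a van der Waals gas, V_m,c = 3b.
V_m,c = 3×0.0565 = 0.1695 L/mol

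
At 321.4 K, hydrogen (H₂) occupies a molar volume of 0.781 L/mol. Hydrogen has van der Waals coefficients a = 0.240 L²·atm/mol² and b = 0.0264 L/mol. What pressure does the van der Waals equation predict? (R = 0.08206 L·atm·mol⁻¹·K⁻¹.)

P = RT/(V_m − b) − a/V_m²
RT/(V_m − b) = (0.08206)(321.4)/(0.781 − 0.0264) = 26.374/0.75460 = 34.951 atm
a/V_m² = 0.240/(0.781)² = 0.39347 atm
P = 34.951 − 0.39347 = 34.56 atm

P ≈ 34.56 atm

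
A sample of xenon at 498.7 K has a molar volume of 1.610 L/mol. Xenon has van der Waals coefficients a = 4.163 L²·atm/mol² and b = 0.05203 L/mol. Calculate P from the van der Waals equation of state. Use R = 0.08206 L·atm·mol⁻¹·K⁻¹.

P ≈ 24.66 atm

P = RT/(V_m − b) − a/V_m²
RT/(V_m − b) = (0.08206)(498.7)/(1.610 − 0.05203) = 40.923/1.5580 = 26.266 atm
a/V_m² = 4.163/(1.610)² = 1.6060 atm
P = 26.266 − 1.6060 = 24.66 atm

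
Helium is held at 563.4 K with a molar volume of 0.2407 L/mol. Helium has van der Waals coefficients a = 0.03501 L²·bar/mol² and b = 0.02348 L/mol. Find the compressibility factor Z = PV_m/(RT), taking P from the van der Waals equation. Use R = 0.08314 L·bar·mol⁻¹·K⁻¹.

Z ≈ 1.105

P = RT/(V_m − b) − a/V_m² = (0.08314)(563.4)/(0.2407 − 0.02348) − 0.03501/(0.2407)²
  = 46.841/0.21722 − 0.60428 = 215.64 − 0.60428 = 215.04 bar
Z = PV_m/(RT) = (215.04)(0.2407)/((0.08314)(563.4)) = 51.760/46.841 = 1.105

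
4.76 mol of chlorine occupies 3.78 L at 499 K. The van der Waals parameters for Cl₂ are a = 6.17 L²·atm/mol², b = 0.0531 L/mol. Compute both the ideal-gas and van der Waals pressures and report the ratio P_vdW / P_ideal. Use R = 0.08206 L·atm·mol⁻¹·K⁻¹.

Ideal: P_ideal = nRT/V = (4.76)(0.08206)(499)/3.78 = 51.5641 atm
vdW: P = nRT/(V − nb) − a n²/V² = 194.912/3.52724 − 139.797/14.2884 = 55.2591 − 9.78395 = 45.4752 atm
Ratio = 45.4752/51.5641 = 0.8819

P_vdW / P_ideal ≈ 0.8819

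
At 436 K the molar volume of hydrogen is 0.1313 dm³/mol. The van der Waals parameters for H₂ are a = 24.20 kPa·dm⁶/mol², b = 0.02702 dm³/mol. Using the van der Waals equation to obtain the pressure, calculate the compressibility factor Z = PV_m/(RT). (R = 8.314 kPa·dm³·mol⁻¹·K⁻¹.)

P = RT/(V_m − b) − a/V_m² = (8.314)(436)/(0.1313 − 0.02702) − 24.20/(0.1313)²
  = 3624.9/0.10428 − 1403.7 = 34761 − 1403.7 = 33357 kPa
Z = PV_m/(RT) = (33357)(0.1313)/((8.314)(436)) = 4379.8/3624.9 = 1.208

Z ≈ 1.208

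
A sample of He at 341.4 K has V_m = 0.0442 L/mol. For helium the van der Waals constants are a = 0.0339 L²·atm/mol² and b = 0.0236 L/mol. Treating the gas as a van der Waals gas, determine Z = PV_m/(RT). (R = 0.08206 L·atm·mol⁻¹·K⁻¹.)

Z ≈ 2.118

P = RT/(V_m − b) − a/V_m² = (0.08206)(341.4)/(0.0442 − 0.0236) − 0.0339/(0.0442)²
  = 28.015/0.020600 − 17.352 = 1360.0 − 17.352 = 1342.6 atm
Z = PV_m/(RT) = (1342.6)(0.0442)/((0.08206)(341.4)) = 59.343/28.015 = 2.118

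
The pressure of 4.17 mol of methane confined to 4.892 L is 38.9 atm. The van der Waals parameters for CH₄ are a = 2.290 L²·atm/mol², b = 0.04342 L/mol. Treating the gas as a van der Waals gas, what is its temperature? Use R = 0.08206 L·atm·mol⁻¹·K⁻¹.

T ≈ 558.4 K

T = (P + a n²/V²)(V − nb)/(nR)
P + a n²/V² = 38.9 + (2.290)(4.17)²/(4.892)² = 40.564 atm
V − nb = 4.892 − (4.17)(0.04342) = 4.7109 L
T = (40.564)(4.7109)/((4.17)(0.08206)) = 558.4 K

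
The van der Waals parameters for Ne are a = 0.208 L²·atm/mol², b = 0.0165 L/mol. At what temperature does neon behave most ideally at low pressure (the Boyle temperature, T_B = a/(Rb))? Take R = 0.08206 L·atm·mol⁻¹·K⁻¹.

T_B ≈ 153.6 K

For a van der Waals gas the second virial coefficient B₂ = b − a/(RT) vanishes at T_B = a/(Rb).
T_B = 0.208/(0.08206×0.0165) = 0.208/0.0013540 = 153.6 K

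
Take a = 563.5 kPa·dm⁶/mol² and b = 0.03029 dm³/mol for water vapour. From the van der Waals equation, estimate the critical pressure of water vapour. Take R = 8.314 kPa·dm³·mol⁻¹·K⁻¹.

For a van der Waals gas, P_c = a/(27b²).
P_c = 563.5/(27×(0.03029)²) = 563.5/0.024772 = 22747 kPa

P_c ≈ 22747 kPa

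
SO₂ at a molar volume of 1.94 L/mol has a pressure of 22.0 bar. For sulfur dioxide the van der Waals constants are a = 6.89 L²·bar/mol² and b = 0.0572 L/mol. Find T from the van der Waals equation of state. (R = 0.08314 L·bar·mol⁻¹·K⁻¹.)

T = (P + a/V_m²)(V_m − b)/R
P + a/V_m² = 22.0 + 6.89/(1.94)² = 23.831 bar
V_m − b = 1.94 − 0.0572 = 1.8828 L/mol
T = (23.831)(1.8828)/0.08314 = 539.7 K

T ≈ 539.7 K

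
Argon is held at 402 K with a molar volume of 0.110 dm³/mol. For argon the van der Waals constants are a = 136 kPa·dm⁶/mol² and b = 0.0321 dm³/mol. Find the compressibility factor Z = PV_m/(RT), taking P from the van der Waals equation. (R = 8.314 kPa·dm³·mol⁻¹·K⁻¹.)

P = RT/(V_m − b) − a/V_m² = (8.314)(402)/(0.110 − 0.0321) − 136/(0.110)²
  = 3342.2/0.077900 − 11240 = 42904 − 11240 = 31664 kPa
Z = PV_m/(RT) = (31664)(0.110)/((8.314)(402)) = 3483.0/3342.2 = 1.042

Z ≈ 1.042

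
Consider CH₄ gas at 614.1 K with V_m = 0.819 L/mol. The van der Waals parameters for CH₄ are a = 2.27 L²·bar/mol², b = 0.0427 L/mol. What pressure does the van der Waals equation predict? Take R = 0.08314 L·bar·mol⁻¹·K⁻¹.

P = RT/(V_m − b) − a/V_m²
RT/(V_m − b) = (0.08314)(614.1)/(0.819 − 0.0427) = 51.056/0.77630 = 65.768 bar
a/V_m² = 2.27/(0.819)² = 3.3842 bar
P = 65.768 − 3.3842 = 62.38 bar

P ≈ 62.38 bar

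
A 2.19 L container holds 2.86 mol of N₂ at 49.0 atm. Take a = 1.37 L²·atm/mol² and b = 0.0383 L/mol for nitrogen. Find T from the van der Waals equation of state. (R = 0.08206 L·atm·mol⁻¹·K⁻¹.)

T ≈ 455.1 K

T = (P + a n²/V²)(V − nb)/(nR)
P + a n²/V² = 49.0 + (1.37)(2.86)²/(2.19)² = 51.336 atm
V − nb = 2.19 − (2.86)(0.0383) = 2.0805 L
T = (51.336)(2.0805)/((2.86)(0.08206)) = 455.1 K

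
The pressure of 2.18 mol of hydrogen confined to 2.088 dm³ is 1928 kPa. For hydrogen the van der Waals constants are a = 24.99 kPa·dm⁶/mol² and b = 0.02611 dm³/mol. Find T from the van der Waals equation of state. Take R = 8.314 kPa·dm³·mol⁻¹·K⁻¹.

T ≈ 219.1 K

T = (P + a n²/V²)(V − nb)/(nR)
P + a n²/V² = 1928 + (24.99)(2.18)²/(2.088)² = 1955.2 kPa
V − nb = 2.088 − (2.18)(0.02611) = 2.0311 dm³
T = (1955.2)(2.0311)/((2.18)(8.314)) = 219.1 K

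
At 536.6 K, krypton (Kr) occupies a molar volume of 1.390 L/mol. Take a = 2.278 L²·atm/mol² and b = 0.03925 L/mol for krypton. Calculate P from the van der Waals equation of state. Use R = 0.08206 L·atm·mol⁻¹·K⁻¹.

P ≈ 31.42 atm

P = RT/(V_m − b) − a/V_m²
RT/(V_m − b) = (0.08206)(536.6)/(1.390 − 0.03925) = 44.033/1.3508 = 32.598 atm
a/V_m² = 2.278/(1.390)² = 1.1790 atm
P = 32.598 − 1.1790 = 31.42 atm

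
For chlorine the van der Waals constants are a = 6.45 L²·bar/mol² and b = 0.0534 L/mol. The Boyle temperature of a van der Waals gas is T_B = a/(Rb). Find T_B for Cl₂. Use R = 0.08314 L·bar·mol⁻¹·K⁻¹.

For a van der Waals gas the second virial coefficient B₂ = b − a/(RT) vanishes at T_B = a/(Rb).
T_B = 6.45/(0.08314×0.0534) = 6.45/0.0044397 = 1453 K

T_B ≈ 1453 K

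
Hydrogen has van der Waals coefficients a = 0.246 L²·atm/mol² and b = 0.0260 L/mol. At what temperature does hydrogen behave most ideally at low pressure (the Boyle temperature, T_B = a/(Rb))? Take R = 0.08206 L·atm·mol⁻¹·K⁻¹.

For a van der Waals gas the second virial coefficient B₂ = b − a/(RT) vanishes at T_B = a/(Rb).
T_B = 0.246/(0.08206×0.0260) = 0.246/0.0021336 = 115.3 K

T_B ≈ 115.3 K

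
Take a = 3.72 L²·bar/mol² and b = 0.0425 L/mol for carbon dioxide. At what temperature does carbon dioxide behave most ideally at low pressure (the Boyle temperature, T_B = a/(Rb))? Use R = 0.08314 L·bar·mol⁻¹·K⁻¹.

For a van der Waals gas the second virial coefficient B₂ = b − a/(RT) vanishes at T_B = a/(Rb).
T_B = 3.72/(0.08314×0.0425) = 3.72/0.0035335 = 1053 K

T_B ≈ 1053 K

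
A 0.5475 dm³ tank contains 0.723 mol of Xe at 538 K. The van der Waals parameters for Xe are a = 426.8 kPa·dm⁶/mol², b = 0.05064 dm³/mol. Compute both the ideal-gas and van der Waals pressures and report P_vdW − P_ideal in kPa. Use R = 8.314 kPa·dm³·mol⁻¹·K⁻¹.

ΔP ≈ -321.0 kPa

Ideal: P_ideal = nRT/V = (0.723)(8.314)(538)/0.5475 = 5906.72 kPa
vdW: P = nRT/(V − nb) − a n²/V² = 3233.93/0.510887 − 223.101/0.299756 = 6330.03 − 744.275 = 5585.76 kPa
ΔP = 5585.76 − 5906.72 = -321.0 kPa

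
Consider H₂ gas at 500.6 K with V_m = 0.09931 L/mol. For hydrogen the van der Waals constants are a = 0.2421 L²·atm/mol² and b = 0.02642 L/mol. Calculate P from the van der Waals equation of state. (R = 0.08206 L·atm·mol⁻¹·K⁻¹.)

P ≈ 539.0 atm

P = RT/(V_m − b) − a/V_m²
RT/(V_m − b) = (0.08206)(500.6)/(0.09931 − 0.02642) = 41.079/0.072890 = 563.58 atm
a/V_m² = 0.2421/(0.09931)² = 24.548 atm
P = 563.58 − 24.548 = 539.0 atm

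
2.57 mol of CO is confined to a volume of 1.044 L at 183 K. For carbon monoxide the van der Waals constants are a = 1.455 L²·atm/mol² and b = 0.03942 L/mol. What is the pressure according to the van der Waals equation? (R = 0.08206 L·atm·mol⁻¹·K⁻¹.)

P ≈ 32.12 atm

P = nRT/(V − nb) − a n²/V²
nRT/(V − nb) = (2.57)(0.08206)(183)/(1.044 − 2.57×0.03942) = 38.594/0.94269 = 40.940 atm
a n²/V² = (1.455)(2.57)²/(1.044)² = 8.8172 atm
P = 40.940 − 8.8172 = 32.12 atm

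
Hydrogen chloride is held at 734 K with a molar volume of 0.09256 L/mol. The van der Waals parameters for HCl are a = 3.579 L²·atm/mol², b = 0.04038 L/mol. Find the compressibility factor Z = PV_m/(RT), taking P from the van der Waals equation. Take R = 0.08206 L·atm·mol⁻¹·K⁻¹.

P = RT/(V_m − b) − a/V_m² = (0.08206)(734)/(0.09256 − 0.04038) − 3.579/(0.09256)²
  = 60.232/0.052180 − 417.75 = 1154.3 − 417.75 = 736.6 atm
Z = PV_m/(RT) = (736.6)(0.09256)/((0.08206)(734)) = 68.180/60.232 = 1.132

Z ≈ 1.132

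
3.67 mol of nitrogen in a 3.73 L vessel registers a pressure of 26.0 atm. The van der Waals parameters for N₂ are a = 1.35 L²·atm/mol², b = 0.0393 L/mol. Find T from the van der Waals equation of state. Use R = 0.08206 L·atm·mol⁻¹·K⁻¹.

T ≈ 325.1 K

T = (P + a n²/V²)(V − nb)/(nR)
P + a n²/V² = 26.0 + (1.35)(3.67)²/(3.73)² = 27.307 atm
V − nb = 3.73 − (3.67)(0.0393) = 3.5858 L
T = (27.307)(3.5858)/((3.67)(0.08206)) = 325.1 K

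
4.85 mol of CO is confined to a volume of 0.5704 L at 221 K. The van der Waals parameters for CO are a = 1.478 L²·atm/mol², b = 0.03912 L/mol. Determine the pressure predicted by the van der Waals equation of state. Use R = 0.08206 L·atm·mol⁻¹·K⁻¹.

P ≈ 124.2 atm

P = nRT/(V − nb) − a n²/V²
nRT/(V − nb) = (4.85)(0.08206)(221)/(0.5704 − 4.85×0.03912) = 87.956/0.38067 = 231.06 atm
a n²/V² = (1.478)(4.85)²/(0.5704)² = 106.86 atm
P = 231.06 − 106.86 = 124.2 atm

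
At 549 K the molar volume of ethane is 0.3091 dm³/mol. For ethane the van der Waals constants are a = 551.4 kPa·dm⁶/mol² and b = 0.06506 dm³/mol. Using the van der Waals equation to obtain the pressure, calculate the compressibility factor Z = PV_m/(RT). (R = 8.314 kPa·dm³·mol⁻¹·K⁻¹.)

P = RT/(V_m − b) − a/V_m² = (8.314)(549)/(0.3091 − 0.06506) − 551.4/(0.3091)²
  = 4564.4/0.24404 − 5771.2 = 18703 − 5771.2 = 12932 kPa
Z = PV_m/(RT) = (12932)(0.3091)/((8.314)(549)) = 3997.3/4564.4 = 0.8758

Z ≈ 0.8758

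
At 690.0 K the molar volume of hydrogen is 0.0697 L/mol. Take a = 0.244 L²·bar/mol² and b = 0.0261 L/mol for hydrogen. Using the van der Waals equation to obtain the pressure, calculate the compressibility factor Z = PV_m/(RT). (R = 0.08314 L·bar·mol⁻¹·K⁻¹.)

Z ≈ 1.538

P = RT/(V_m − b) − a/V_m² = (0.08314)(690.0)/(0.0697 − 0.0261) − 0.244/(0.0697)²
  = 57.367/0.043600 − 50.226 = 1315.8 − 50.226 = 1265.6 bar
Z = PV_m/(RT) = (1265.6)(0.0697)/((0.08314)(690.0)) = 88.212/57.367 = 1.538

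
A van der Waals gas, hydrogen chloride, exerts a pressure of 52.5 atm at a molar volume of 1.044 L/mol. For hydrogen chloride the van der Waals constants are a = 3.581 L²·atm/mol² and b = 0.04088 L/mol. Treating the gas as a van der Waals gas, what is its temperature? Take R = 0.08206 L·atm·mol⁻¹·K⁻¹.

T ≈ 681.9 K

T = (P + a/V_m²)(V_m − b)/R
P + a/V_m² = 52.5 + 3.581/(1.044)² = 55.786 atm
V_m − b = 1.044 − 0.04088 = 1.0031 L/mol
T = (55.786)(1.0031)/0.08206 = 681.9 K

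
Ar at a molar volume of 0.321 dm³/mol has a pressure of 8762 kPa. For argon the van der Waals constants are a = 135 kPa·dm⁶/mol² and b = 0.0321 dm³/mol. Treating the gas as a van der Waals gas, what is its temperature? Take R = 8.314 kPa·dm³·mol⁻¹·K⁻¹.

T ≈ 350.0 K

T = (P + a/V_m²)(V_m − b)/R
P + a/V_m² = 8762 + 135/(0.321)² = 10072 kPa
V_m − b = 0.321 − 0.0321 = 0.28890 dm³/mol
T = (10072)(0.28890)/8.314 = 350.0 K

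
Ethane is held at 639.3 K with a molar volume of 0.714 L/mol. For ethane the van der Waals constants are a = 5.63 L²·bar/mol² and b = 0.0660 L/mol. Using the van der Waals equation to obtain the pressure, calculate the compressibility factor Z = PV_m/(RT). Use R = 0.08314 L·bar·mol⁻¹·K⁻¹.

Z ≈ 0.9535

P = RT/(V_m − b) − a/V_m² = (0.08314)(639.3)/(0.714 − 0.0660) − 5.63/(0.714)²
  = 53.151/0.64800 − 11.044 = 82.023 − 11.044 = 70.979 bar
Z = PV_m/(RT) = (70.979)(0.714)/((0.08314)(639.3)) = 50.679/53.151 = 0.9535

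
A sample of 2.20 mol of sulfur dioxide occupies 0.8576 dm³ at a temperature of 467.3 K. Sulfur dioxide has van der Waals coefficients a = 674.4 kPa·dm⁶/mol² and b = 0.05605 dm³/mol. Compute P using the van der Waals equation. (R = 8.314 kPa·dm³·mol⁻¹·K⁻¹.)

P = nRT/(V − nb) − a n²/V²
nRT/(V − nb) = (2.20)(8.314)(467.3)/(0.8576 − 2.20×0.05605) = 8547.3/0.73429 = 11640 kPa
a n²/V² = (674.4)(2.20)²/(0.8576)² = 4438.1 kPa
P = 11640 − 4438.1 = 7202 kPa

P ≈ 7202 kPa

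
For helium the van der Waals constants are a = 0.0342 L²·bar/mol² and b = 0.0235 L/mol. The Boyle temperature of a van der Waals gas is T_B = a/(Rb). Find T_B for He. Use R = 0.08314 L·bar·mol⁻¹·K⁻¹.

T_B ≈ 17.50 K

For a van der Waals gas the second virial coefficient B₂ = b − a/(RT) vanishes at T_B = a/(Rb).
T_B = 0.0342/(0.08314×0.0235) = 0.0342/0.0019538 = 17.50 K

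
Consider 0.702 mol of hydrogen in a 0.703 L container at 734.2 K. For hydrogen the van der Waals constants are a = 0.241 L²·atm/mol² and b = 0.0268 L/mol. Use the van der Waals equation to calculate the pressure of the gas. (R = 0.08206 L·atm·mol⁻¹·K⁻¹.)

P ≈ 61.58 atm

P = nRT/(V − nb) − a n²/V²
nRT/(V − nb) = (0.702)(0.08206)(734.2)/(0.703 − 0.702×0.0268) = 42.294/0.68419 = 61.816 atm
a n²/V² = (0.241)(0.702)²/(0.703)² = 0.24031 atm
P = 61.816 − 0.24031 = 61.58 atm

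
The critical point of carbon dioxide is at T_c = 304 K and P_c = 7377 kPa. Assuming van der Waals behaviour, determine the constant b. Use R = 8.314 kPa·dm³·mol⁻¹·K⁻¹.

b ≈ 0.04283 dm³/mol

From T_c = 8a/(27Rb) and P_c = a/(27b²): b = R T_c/(8 P_c).
b = (8.314)(304)/(8×7377) = 2527.5/59016 = 0.04283 dm³/mol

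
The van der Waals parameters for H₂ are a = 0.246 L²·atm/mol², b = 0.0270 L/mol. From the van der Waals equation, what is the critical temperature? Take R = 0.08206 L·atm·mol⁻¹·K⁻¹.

For a van der Waals gas, T_c = 8a/(27Rb).
T_c = 8×0.246/(27×0.08206×0.0270) = 1.9680/0.059822 = 32.90 K

T_c ≈ 32.90 K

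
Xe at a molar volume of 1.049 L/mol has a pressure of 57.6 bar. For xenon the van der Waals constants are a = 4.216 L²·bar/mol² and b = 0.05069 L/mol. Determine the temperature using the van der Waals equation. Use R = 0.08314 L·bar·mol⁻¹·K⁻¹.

T = (P + a/V_m²)(V_m − b)/R
P + a/V_m² = 57.6 + 4.216/(1.049)² = 61.431 bar
V_m − b = 1.049 − 0.05069 = 0.99831 L/mol
T = (61.431)(0.99831)/0.08314 = 737.6 K

T ≈ 737.6 K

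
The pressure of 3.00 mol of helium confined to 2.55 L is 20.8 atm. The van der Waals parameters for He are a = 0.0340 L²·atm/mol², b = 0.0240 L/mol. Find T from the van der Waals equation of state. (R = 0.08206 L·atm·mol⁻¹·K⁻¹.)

T = (P + a n²/V²)(V − nb)/(nR)
P + a n²/V² = 20.8 + (0.0340)(3.00)²/(2.55)² = 20.847 atm
V − nb = 2.55 − (3.00)(0.0240) = 2.4780 L
T = (20.847)(2.4780)/((3.00)(0.08206)) = 209.8 K

T ≈ 209.8 K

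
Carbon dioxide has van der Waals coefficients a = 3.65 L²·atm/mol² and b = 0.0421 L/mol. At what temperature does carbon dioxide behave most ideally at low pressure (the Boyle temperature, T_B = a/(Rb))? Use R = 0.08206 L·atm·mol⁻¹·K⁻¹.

For a van der Waals gas the second virial coefficient B₂ = b − a/(RT) vanishes at T_B = a/(Rb).
T_B = 3.65/(0.08206×0.0421) = 3.65/0.0034547 = 1057 K

T_B ≈ 1057 K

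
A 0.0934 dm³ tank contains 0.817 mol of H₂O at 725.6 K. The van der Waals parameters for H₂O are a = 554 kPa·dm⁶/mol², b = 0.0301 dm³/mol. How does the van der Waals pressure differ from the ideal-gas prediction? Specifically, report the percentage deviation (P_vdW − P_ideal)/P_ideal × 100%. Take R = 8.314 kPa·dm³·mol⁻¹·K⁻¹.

-44.59 %

Ideal: P_ideal = nRT/V = (0.817)(8.314)(725.6)/0.0934 = 52769.4 kPa
vdW: P = nRT/(V − nb) − a n²/V² = 4928.67/0.0688083 − 369.789/0.00872356 = 71629.0 − 42389.7 = 29239.3 kPa
% deviation = (29239.3 − 52769.4)/52769.4 × 100% = -44.59%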